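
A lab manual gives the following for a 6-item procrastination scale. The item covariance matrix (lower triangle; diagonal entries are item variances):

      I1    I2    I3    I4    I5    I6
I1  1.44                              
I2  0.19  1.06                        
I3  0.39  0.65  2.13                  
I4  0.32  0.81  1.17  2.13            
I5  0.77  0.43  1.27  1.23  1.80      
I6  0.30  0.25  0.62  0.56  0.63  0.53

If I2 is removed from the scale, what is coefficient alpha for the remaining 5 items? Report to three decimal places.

Remaining items: I1, I3, I4, I5, I6 (k = 5).
sum of item variances = 1.44 + 2.13 + 2.13 + 1.80 + 0.53 = 8.03
Var(T) = 8.03 + 2 × 7.26 = 22.55
α (item deleted) = (5/4)·(1 − 8.03/22.55) = 0.805

α = 0.805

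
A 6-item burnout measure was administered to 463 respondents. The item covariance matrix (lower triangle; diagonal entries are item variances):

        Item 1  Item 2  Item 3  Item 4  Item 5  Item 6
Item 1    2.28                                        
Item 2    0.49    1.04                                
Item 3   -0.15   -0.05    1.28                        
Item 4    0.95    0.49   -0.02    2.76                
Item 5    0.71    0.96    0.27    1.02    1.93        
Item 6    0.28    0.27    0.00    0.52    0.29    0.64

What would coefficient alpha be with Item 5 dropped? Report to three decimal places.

Remaining items: Item 1, Item 2, Item 3, Item 4, Item 6 (k = 5).
sum of item variances = 2.28 + 1.04 + 1.28 + 2.76 + 0.64 = 8.00
σ²_T = 8.00 + 2 × 2.78 = 13.56
α (item deleted) = (5/4)·(1 − 8.00/13.56) = 0.513

coefficient alpha = 0.513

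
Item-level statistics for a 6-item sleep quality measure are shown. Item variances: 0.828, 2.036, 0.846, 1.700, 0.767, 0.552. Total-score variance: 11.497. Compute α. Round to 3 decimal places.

α = 0.498

sum of item variances = 0.828 + 2.036 + 0.846 + 1.700 + 0.767 + 0.552 = 6.729
α = (k/(k−1))·(1 − sum of item variances/σ²_total) = (6/5)·(1 − 6.729/11.497) = 0.498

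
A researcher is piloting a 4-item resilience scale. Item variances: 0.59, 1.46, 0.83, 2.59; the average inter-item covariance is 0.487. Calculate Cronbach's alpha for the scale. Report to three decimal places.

Σσᵢ² = 0.59 + 1.46 + 0.83 + 2.59 = 5.47
Sum of the 6 distinct covariances = 6 × 0.487 = 2.922
σ²_total = Σσᵢ² + 2·Σcov = 5.47 + 2 × 2.922 = 11.314
α = (4/3)·(1 − 5.47/11.314) = 0.689

α = 0.689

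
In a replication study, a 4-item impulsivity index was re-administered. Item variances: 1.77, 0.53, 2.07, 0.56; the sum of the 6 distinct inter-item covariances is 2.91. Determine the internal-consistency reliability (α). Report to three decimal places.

α = 0.722

Σσ²ᵢ = 1.77 + 0.53 + 2.07 + 0.56 = 4.93
Sum of distinct covariances = 2.91
σ²_T = Σσ²ᵢ + 2·Σcov = 4.93 + 2 × 2.91 = 10.75
α = (4/3)·(1 − 4.93/10.75) = 0.722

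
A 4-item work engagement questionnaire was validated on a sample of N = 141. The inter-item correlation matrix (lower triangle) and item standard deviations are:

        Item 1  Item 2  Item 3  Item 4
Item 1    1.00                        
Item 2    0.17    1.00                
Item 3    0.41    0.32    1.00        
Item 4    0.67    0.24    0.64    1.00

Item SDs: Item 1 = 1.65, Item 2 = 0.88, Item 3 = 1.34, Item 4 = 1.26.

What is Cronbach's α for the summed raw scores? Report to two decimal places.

α = 0.74

Σσ²ᵢ = 1.65² + 0.88² + 1.34² + 1.26² = 6.8801
Covariances σ_ij = r_ij · s_i · s_j:
  σ(Item 1,Item 2) = 0.17 × 1.65 × 0.88 = 0.2468
  σ(Item 1,Item 3) = 0.41 × 1.65 × 1.34 = 0.9065
  σ(Item 1,Item 4) = 0.67 × 1.65 × 1.26 = 1.3929
  σ(Item 2,Item 3) = 0.32 × 0.88 × 1.34 = 0.3773
  σ(Item 2,Item 4) = 0.24 × 0.88 × 1.26 = 0.2661
  σ(Item 3,Item 4) = 0.64 × 1.34 × 1.26 = 1.0806
σ²_T = Σσ²ᵢ + 2·Σσ_ij = 6.8801 + 2 × 4.2702 = 15.4205
α = (4/3)·(1 − 6.8801/15.4205) = 0.74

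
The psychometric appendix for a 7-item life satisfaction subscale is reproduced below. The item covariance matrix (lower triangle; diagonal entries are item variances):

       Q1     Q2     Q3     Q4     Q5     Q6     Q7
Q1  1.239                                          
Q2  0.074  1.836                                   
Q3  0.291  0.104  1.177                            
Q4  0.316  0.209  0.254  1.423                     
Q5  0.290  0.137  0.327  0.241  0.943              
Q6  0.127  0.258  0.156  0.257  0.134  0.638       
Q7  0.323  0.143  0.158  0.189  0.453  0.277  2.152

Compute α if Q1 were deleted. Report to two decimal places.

Remaining items: Q2, Q3, Q4, Q5, Q6, Q7 (k = 6).
Σσᵢ² = 1.836 + 1.177 + 1.423 + 0.943 + 0.638 + 2.152 = 8.169
σ²_T = 8.169 + 2 × 3.297 = 14.763
α (item deleted) = (6/5)·(1 − 8.169/14.763) = 0.54

α = 0.54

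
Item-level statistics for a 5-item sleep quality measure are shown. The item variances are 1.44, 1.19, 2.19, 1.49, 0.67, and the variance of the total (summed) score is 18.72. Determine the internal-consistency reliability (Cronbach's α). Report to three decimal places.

sum of item variances = 1.44 + 1.19 + 2.19 + 1.49 + 0.67 = 6.98
α = (k/(k−1))·(1 − sum of item variances/σ²_T) = (5/4)·(1 − 6.98/18.72) = 0.784

α = 0.784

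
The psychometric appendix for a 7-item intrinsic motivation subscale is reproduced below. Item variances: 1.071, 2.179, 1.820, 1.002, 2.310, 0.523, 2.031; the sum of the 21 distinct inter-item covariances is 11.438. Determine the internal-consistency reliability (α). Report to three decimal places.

Σσ²ᵢ = 1.071 + 2.179 + 1.820 + 1.002 + 2.310 + 0.523 + 2.031 = 10.936
Sum of distinct covariances = 11.438
total variance = Σσ²ᵢ + 2·Σcov = 10.936 + 2 × 11.438 = 33.812
α = (7/6)·(1 − 10.936/33.812) = 0.789

α = 0.789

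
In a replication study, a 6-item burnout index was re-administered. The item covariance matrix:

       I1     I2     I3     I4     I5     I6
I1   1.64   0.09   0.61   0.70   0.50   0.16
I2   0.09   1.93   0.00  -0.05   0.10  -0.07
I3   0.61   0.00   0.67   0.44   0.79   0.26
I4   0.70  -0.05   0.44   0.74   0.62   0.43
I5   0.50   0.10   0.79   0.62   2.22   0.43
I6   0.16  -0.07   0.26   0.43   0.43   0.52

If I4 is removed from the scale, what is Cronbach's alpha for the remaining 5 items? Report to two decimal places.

α = 0.56

Remaining items: I1, I2, I3, I5, I6 (k = 5).
Σσᵢ² = 1.64 + 1.93 + 0.67 + 2.22 + 0.52 = 6.98
σ²_T = 6.98 + 2 × 2.87 = 12.72
α (item deleted) = (5/4)·(1 − 6.98/12.72) = 0.56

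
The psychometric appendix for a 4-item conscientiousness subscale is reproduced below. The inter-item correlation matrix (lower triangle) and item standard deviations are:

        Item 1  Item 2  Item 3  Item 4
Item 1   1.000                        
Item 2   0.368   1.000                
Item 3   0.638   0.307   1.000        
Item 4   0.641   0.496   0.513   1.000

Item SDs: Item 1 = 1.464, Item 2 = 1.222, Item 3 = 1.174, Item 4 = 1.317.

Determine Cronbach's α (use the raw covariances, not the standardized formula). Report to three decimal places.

α = 0.798

Σσ²ᵢ = 1.464² + 1.222² + 1.174² + 1.317² = 6.7493
Covariances σ_ij = r_ij · s_i · s_j:
  σ(Item 1,Item 2) = 0.368 × 1.464 × 1.222 = 0.6584
  σ(Item 1,Item 3) = 0.638 × 1.464 × 1.174 = 1.0966
  σ(Item 1,Item 4) = 0.641 × 1.464 × 1.317 = 1.2359
  σ(Item 2,Item 3) = 0.307 × 1.222 × 1.174 = 0.4404
  σ(Item 2,Item 4) = 0.496 × 1.222 × 1.317 = 0.7982
  σ(Item 3,Item 4) = 0.513 × 1.174 × 1.317 = 0.7932
σ²_T = Σσ²ᵢ + 2·Σσ_ij = 6.7493 + 2 × 5.0227 = 16.7947
α = (4/3)·(1 − 6.7493/16.7947) = 0.798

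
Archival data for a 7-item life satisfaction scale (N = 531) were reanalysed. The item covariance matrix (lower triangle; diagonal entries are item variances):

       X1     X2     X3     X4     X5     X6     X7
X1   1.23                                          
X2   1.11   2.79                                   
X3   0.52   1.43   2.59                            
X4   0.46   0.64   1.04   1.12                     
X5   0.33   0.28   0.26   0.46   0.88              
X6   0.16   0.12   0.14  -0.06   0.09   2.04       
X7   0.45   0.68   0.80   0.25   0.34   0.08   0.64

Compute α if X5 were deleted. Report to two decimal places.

Remaining items: X1, X2, X3, X4, X6, X7 (k = 6).
ΣVar(i) = 1.23 + 2.79 + 2.59 + 1.12 + 2.04 + 0.64 = 10.41
total variance = 10.41 + 2 × 7.82 = 26.05
α (item deleted) = (6/5)·(1 − 10.41/26.05) = 0.72

α = 0.72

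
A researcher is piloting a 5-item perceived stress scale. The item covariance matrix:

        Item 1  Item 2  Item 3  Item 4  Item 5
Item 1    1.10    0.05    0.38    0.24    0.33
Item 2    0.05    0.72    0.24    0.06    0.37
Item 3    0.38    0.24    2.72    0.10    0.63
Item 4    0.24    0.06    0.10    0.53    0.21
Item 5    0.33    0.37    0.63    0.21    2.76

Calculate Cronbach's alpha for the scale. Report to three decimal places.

Σσ²ᵢ = 1.10 + 0.72 + 2.72 + 0.53 + 2.76 = 7.83
Sum of the distinct covariances = 2.61
total variance = 7.83 + 2 × 2.61 = 13.05
α = (k/(k−1))·(1 − Σσ²ᵢ/total variance) = (5/4)·(1 − 7.83/13.05) = 0.500

α = 0.500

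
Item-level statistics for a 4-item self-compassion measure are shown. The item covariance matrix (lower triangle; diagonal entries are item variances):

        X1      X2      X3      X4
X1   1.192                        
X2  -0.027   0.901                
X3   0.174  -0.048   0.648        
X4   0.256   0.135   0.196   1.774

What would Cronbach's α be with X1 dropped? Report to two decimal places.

Cronbach's α = 0.22

Remaining items: X2, X3, X4 (k = 3).
sum of item variances = 0.901 + 0.648 + 1.774 = 3.323
Var(T) = 3.323 + 2 × 0.283 = 3.889
α (item deleted) = (3/2)·(1 − 3.323/3.889) = 0.22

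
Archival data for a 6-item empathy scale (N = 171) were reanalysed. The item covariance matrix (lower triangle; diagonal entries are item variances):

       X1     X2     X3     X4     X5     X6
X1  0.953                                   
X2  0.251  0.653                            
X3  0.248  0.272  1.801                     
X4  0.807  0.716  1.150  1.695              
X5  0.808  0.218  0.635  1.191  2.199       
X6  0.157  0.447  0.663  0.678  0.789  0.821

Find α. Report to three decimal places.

α = 0.828

Σσ²ᵢ = 0.953 + 0.653 + 1.801 + 1.695 + 2.199 + 0.821 = 8.122
Σ_{i<j} σ_ij = 9.030
σ²_T = 8.122 + 2 × 9.030 = 26.182
α = (k/(k−1))·(1 − Σσ²ᵢ/σ²_T) = (6/5)·(1 − 8.122/26.182) = 0.828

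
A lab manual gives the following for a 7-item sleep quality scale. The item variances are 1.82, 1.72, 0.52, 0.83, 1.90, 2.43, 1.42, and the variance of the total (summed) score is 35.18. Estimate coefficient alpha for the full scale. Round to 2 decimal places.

Σσᵢ² = 1.82 + 1.72 + 0.52 + 0.83 + 1.90 + 2.43 + 1.42 = 10.64
α = (k/(k−1))·(1 − Σσᵢ²/σ²_total) = (7/6)·(1 − 10.64/35.18) = 0.81

α = 0.81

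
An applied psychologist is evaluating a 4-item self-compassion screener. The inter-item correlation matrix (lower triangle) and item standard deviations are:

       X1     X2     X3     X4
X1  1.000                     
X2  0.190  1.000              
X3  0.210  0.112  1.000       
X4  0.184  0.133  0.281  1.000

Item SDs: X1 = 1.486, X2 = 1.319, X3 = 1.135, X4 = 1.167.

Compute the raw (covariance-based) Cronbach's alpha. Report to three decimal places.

Σσ²ᵢ = 1.486² + 1.319² + 1.135² + 1.167² = 6.5981
Covariances σ_ij = r_ij · s_i · s_j:
  σ(X1,X2) = 0.190 × 1.486 × 1.319 = 0.3724
  σ(X1,X3) = 0.210 × 1.486 × 1.135 = 0.3542
  σ(X1,X4) = 0.184 × 1.486 × 1.167 = 0.3191
  σ(X2,X3) = 0.112 × 1.319 × 1.135 = 0.1677
  σ(X2,X4) = 0.133 × 1.319 × 1.167 = 0.2047
  σ(X3,X4) = 0.281 × 1.135 × 1.167 = 0.3722
σ²_T = Σσ²ᵢ + 2·Σσ_ij = 6.5981 + 2 × 1.7903 = 10.1787
α = (4/3)·(1 − 6.5981/10.1787) = 0.469

α = 0.469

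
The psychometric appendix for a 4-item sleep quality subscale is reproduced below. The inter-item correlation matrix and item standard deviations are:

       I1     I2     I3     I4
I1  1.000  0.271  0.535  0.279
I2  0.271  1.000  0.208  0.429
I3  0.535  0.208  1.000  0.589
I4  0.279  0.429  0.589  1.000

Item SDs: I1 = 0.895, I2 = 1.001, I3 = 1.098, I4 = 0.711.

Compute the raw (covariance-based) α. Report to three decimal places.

Σσ²ᵢ = 0.895² + 1.001² + 1.098² + 0.711² = 3.5142
Covariances σ_ij = r_ij · s_i · s_j:
  σ(I1,I2) = 0.271 × 0.895 × 1.001 = 0.2428
  σ(I1,I3) = 0.535 × 0.895 × 1.098 = 0.5257
  σ(I1,I4) = 0.279 × 0.895 × 0.711 = 0.1775
  σ(I2,I3) = 0.208 × 1.001 × 1.098 = 0.2286
  σ(I2,I4) = 0.429 × 1.001 × 0.711 = 0.3053
  σ(I3,I4) = 0.589 × 1.098 × 0.711 = 0.4598
σ²_T = Σσ²ᵢ + 2·Σσ_ij = 3.5142 + 2 × 1.9397 = 7.3936
α = (4/3)·(1 − 3.5142/7.3936) = 0.700

α = 0.700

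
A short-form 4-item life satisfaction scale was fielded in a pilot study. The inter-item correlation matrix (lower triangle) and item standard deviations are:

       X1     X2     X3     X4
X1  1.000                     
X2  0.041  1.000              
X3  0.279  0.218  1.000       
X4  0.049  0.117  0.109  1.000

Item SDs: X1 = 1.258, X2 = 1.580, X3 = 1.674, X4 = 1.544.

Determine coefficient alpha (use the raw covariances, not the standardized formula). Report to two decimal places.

Σσ²ᵢ = 1.258² + 1.580² + 1.674² + 1.544² = 9.2652
Covariances σ_ij = r_ij · s_i · s_j:
  σ(X1,X2) = 0.041 × 1.258 × 1.580 = 0.0815
  σ(X1,X3) = 0.279 × 1.258 × 1.674 = 0.5875
  σ(X1,X4) = 0.049 × 1.258 × 1.544 = 0.0952
  σ(X2,X3) = 0.218 × 1.580 × 1.674 = 0.5766
  σ(X2,X4) = 0.117 × 1.580 × 1.544 = 0.2854
  σ(X3,X4) = 0.109 × 1.674 × 1.544 = 0.2817
σ²_T = Σσ²ᵢ + 2·Σσ_ij = 9.2652 + 2 × 1.9079 = 13.0810
α = (4/3)·(1 − 9.2652/13.0810) = 0.39

coefficient alpha = 0.39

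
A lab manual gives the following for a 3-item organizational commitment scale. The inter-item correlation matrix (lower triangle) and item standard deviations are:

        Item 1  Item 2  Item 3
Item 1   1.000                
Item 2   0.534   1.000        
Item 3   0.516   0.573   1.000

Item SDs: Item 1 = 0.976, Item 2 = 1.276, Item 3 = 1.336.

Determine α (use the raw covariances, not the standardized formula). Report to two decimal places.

Σσ²ᵢ = 0.976² + 1.276² + 1.336² = 4.3656
Covariances σ_ij = r_ij · s_i · s_j:
  σ(Item 1,Item 2) = 0.534 × 0.976 × 1.276 = 0.6650
  σ(Item 1,Item 3) = 0.516 × 0.976 × 1.336 = 0.6728
  σ(Item 2,Item 3) = 0.573 × 1.276 × 1.336 = 0.9768
σ²_T = Σσ²ᵢ + 2·Σσ_ij = 4.3656 + 2 × 2.3146 = 8.9948
α = (3/2)·(1 − 4.3656/8.9948) = 0.77

α = 0.77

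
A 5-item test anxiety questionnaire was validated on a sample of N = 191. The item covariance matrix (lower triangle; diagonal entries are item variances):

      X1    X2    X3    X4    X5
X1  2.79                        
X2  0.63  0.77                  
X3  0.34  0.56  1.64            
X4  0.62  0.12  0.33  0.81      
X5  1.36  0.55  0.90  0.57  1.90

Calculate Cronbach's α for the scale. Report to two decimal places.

Σσ²ᵢ = 2.79 + 0.77 + 1.64 + 0.81 + 1.90 = 7.91
Σ_{i<j} σ_ij = 5.98
Var(T) = 7.91 + 2 × 5.98 = 19.87
α = (k/(k−1))·(1 − Σσ²ᵢ/Var(T)) = (5/4)·(1 − 7.91/19.87) = 0.75

Cronbach's α = 0.75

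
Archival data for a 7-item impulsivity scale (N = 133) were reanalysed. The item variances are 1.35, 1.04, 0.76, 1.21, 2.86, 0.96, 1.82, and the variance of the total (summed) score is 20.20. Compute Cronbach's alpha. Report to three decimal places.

Cronbach's alpha = 0.589

Σσ²ᵢ = 1.35 + 1.04 + 0.76 + 1.21 + 2.86 + 0.96 + 1.82 = 10.00
α = (k/(k−1))·(1 − Σσ²ᵢ/σ²_total) = (7/6)·(1 − 10.00/20.20) = 0.589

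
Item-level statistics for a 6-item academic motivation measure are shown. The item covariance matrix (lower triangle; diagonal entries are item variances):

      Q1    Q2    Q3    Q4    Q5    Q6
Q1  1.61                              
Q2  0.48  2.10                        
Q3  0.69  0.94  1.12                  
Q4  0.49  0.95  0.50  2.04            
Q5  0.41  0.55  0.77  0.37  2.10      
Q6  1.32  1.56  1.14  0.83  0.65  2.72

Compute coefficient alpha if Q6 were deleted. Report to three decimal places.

Remaining items: Q1, Q2, Q3, Q4, Q5 (k = 5).
Σσᵢ² = 1.61 + 2.10 + 1.12 + 2.04 + 2.10 = 8.97
total variance = 8.97 + 2 × 6.15 = 21.27
α (item deleted) = (5/4)·(1 − 8.97/21.27) = 0.723

coefficient alpha = 0.723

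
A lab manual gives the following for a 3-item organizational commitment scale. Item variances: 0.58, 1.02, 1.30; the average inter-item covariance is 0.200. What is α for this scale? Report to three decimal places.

α = 0.439

ΣVar(i) = 0.58 + 1.02 + 1.30 = 2.90
Sum of the 3 distinct covariances = 3 × 0.200 = 0.600
total variance = ΣVar(i) + 2·Σcov = 2.90 + 2 × 0.600 = 4.100
α = (3/2)·(1 − 2.90/4.100) = 0.439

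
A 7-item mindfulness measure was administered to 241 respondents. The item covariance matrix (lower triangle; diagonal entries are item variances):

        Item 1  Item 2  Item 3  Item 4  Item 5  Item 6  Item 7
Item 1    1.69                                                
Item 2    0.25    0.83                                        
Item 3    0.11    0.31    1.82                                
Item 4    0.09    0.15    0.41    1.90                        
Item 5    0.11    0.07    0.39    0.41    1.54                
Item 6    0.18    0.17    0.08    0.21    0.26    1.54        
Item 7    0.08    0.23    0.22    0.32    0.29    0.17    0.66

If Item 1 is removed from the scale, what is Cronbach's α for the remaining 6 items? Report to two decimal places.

α = 0.57

Remaining items: Item 2, Item 3, Item 4, Item 5, Item 6, Item 7 (k = 6).
Σσᵢ² = 0.83 + 1.82 + 1.90 + 1.54 + 1.54 + 0.66 = 8.29
total variance = 8.29 + 2 × 3.69 = 15.67
α (item deleted) = (6/5)·(1 − 8.29/15.67) = 0.57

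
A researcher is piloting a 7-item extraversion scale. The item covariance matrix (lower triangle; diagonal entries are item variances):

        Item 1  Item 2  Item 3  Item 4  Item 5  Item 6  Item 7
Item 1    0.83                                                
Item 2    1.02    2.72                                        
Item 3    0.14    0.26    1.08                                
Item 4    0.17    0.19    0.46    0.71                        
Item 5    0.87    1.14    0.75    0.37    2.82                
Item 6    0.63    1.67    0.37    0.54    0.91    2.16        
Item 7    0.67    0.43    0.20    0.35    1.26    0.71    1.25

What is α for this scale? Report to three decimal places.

Σσ²ᵢ = 0.83 + 2.72 + 1.08 + 0.71 + 2.82 + 2.16 + 1.25 = 11.57
Σ_{i<j} σ_ij = 13.11
Var(T) = 11.57 + 2 × 13.11 = 37.79
α = (k/(k−1))·(1 − Σσ²ᵢ/Var(T)) = (7/6)·(1 − 11.57/37.79) = 0.809

α = 0.809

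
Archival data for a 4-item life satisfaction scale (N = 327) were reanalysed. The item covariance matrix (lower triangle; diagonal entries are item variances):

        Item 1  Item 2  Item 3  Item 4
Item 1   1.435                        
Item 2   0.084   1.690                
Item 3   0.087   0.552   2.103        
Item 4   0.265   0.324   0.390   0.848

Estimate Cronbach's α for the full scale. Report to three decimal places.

Cronbach's α = 0.479

sum of item variances = 1.435 + 1.690 + 2.103 + 0.848 = 6.076
Sum of the distinct covariances = 1.702
σ²_T = 6.076 + 2 × 1.702 = 9.480
α = (k/(k−1))·(1 − sum of item variances/σ²_T) = (4/3)·(1 − 6.076/9.480) = 0.479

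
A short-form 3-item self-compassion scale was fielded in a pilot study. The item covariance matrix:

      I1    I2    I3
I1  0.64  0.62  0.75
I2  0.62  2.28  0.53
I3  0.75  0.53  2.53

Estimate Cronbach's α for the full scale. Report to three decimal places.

α = 0.616

Σσᵢ² = 0.64 + 2.28 + 2.53 = 5.45
Sum of off-diagonal covariances = 1.90
σ²_total = 5.45 + 2 × 1.90 = 9.25
α = (k/(k−1))·(1 − Σσᵢ²/σ²_total) = (3/2)·(1 − 5.45/9.25) = 0.616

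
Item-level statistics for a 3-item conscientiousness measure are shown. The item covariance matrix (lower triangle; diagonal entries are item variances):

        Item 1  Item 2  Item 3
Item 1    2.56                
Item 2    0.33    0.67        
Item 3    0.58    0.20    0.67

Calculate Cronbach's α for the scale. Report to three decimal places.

α = 0.544

sum of item variances = 2.56 + 0.67 + 0.67 = 3.90
Σ_{i<j} σ_ij = 1.11
Var(T) = 3.90 + 2 × 1.11 = 6.12
α = (k/(k−1))·(1 − sum of item variances/Var(T)) = (3/2)·(1 − 3.90/6.12) = 0.544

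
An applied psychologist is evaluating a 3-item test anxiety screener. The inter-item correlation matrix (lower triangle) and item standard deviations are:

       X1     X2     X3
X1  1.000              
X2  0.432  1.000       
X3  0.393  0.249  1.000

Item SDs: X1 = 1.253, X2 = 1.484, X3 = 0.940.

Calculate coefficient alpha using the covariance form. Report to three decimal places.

Σσ²ᵢ = 1.253² + 1.484² + 0.940² = 4.6559
Covariances σ_ij = r_ij · s_i · s_j:
  σ(X1,X2) = 0.432 × 1.253 × 1.484 = 0.8033
  σ(X1,X3) = 0.393 × 1.253 × 0.940 = 0.4629
  σ(X2,X3) = 0.249 × 1.484 × 0.940 = 0.3473
σ²_T = Σσ²ᵢ + 2·Σσ_ij = 4.6559 + 2 × 1.6135 = 7.8829
α = (3/2)·(1 − 4.6559/7.8829) = 0.614

coefficient alpha = 0.614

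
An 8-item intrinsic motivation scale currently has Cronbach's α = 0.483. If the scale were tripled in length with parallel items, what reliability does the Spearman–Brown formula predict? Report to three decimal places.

Length factor m = 3
α' = m·α / (1 + (m−1)·α)
   = 3 × 0.483 / (1 + (3 − 1) × 0.483)
   = 1.4490 / 1.9660 = 0.737

predicted reliability = 0.737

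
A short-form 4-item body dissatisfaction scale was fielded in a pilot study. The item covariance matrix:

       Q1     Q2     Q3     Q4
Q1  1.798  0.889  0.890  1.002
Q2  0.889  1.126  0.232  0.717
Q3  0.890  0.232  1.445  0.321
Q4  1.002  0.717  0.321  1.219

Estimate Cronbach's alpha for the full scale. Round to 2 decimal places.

Σσ²ᵢ = 1.798 + 1.126 + 1.445 + 1.219 = 5.588
Sum of off-diagonal covariances = 4.051
σ²_T = 5.588 + 2 × 4.051 = 13.690
α = (k/(k−1))·(1 − Σσ²ᵢ/σ²_T) = (4/3)·(1 − 5.588/13.690) = 0.79

α = 0.79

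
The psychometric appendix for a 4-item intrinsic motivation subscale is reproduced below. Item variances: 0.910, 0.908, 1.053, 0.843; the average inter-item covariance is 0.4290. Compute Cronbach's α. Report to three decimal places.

Σσᵢ² = 0.910 + 0.908 + 1.053 + 0.843 = 3.714
Sum of the 6 distinct covariances = 6 × 0.4290 = 2.5740
σ²_T = Σσᵢ² + 2·Σcov = 3.714 + 2 × 2.5740 = 8.8620
α = (4/3)·(1 − 3.714/8.8620) = 0.775

α = 0.775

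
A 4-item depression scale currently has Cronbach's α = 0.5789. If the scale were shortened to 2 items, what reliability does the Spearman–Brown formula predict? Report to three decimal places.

Length factor m = 2/4 = 0.5000
α' = m·α / (1 − (1−m)·α)
   = 2/4 × 0.5789 / (1 − (1 − 2/4) × 0.5789)
   = 0.2894 / 0.7106 = 0.407

predicted reliability = 0.407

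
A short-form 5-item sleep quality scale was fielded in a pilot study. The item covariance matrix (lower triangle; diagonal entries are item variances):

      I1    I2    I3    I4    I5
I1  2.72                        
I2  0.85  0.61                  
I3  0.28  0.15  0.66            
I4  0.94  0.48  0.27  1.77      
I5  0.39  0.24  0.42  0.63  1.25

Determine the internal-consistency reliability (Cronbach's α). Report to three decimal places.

Σσ²ᵢ = 2.72 + 0.61 + 0.66 + 1.77 + 1.25 = 7.01
Sum of off-diagonal covariances = 4.65
σ²_T = 7.01 + 2 × 4.65 = 16.31
α = (k/(k−1))·(1 − Σσ²ᵢ/σ²_T) = (5/4)·(1 − 7.01/16.31) = 0.713

Cronbach's α = 0.713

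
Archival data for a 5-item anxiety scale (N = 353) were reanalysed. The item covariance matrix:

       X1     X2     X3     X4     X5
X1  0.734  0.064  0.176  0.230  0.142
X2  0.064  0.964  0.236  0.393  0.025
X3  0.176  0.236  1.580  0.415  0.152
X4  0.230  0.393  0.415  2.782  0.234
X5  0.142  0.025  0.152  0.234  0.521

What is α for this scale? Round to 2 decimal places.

α = 0.48

sum of item variances = 0.734 + 0.964 + 1.580 + 2.782 + 0.521 = 6.581
Σ_{i<j} σ_ij = 2.067
Var(T) = 6.581 + 2 × 2.067 = 10.715
α = (k/(k−1))·(1 − sum of item variances/Var(T)) = (5/4)·(1 − 6.581/10.715) = 0.48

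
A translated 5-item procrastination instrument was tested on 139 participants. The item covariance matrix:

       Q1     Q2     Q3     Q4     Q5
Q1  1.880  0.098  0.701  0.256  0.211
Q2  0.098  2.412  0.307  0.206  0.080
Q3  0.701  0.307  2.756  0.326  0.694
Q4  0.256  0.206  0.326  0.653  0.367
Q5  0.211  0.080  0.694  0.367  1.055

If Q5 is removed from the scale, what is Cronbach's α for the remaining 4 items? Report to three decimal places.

Remaining items: Q1, Q2, Q3, Q4 (k = 4).
Σσᵢ² = 1.880 + 2.412 + 2.756 + 0.653 = 7.701
σ²_T = 7.701 + 2 × 1.894 = 11.489
α (item deleted) = (4/3)·(1 − 7.701/11.489) = 0.440

Cronbach's α = 0.440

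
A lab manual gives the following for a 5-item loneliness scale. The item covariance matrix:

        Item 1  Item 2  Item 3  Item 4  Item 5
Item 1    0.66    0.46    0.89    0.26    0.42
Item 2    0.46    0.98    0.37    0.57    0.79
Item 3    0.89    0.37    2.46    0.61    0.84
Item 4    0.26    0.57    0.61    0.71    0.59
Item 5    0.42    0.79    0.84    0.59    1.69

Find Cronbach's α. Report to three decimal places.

sum of item variances = 0.66 + 0.98 + 2.46 + 0.71 + 1.69 = 6.50
Sum of off-diagonal covariances = 5.80
total variance = 6.50 + 2 × 5.80 = 18.10
α = (k/(k−1))·(1 − sum of item variances/total variance) = (5/4)·(1 − 6.50/18.10) = 0.801

α = 0.801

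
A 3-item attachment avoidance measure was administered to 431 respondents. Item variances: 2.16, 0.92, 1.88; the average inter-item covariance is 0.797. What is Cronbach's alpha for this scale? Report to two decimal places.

Σσ²ᵢ = 2.16 + 0.92 + 1.88 = 4.96
Sum of the 3 distinct covariances = 3 × 0.797 = 2.391
total variance = Σσ²ᵢ + 2·Σcov = 4.96 + 2 × 2.391 = 9.742
α = (3/2)·(1 − 4.96/9.742) = 0.74

α = 0.74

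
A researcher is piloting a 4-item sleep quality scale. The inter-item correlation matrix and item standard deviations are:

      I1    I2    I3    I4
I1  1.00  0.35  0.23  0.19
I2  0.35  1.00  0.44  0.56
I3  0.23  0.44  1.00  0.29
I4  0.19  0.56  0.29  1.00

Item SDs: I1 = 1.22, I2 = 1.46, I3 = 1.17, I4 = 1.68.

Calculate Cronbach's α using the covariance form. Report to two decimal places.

Σσ²ᵢ = 1.22² + 1.46² + 1.17² + 1.68² = 7.8113
Covariances σ_ij = r_ij · s_i · s_j:
  σ(I1,I2) = 0.35 × 1.22 × 1.46 = 0.6234
  σ(I1,I3) = 0.23 × 1.22 × 1.17 = 0.3283
  σ(I1,I4) = 0.19 × 1.22 × 1.68 = 0.3894
  σ(I2,I3) = 0.44 × 1.46 × 1.17 = 0.7516
  σ(I2,I4) = 0.56 × 1.46 × 1.68 = 1.3736
  σ(I3,I4) = 0.29 × 1.17 × 1.68 = 0.5700
σ²_T = Σσ²ᵢ + 2·Σσ_ij = 7.8113 + 2 × 4.0363 = 15.8839
α = (4/3)·(1 − 7.8113/15.8839) = 0.68

α = 0.68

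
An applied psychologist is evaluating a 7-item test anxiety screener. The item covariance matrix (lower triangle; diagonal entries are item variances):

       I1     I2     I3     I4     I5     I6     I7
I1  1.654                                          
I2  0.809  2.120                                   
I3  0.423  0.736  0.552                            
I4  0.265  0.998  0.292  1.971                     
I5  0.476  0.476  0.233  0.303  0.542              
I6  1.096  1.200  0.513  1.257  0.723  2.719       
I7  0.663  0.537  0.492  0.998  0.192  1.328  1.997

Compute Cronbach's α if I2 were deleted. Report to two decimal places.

Remaining items: I1, I3, I4, I5, I6, I7 (k = 6).
Σσ²ᵢ = 1.654 + 0.552 + 1.971 + 0.542 + 2.719 + 1.997 = 9.435
σ²_T = 9.435 + 2 × 9.254 = 27.943
α (item deleted) = (6/5)·(1 − 9.435/27.943) = 0.79

α = 0.79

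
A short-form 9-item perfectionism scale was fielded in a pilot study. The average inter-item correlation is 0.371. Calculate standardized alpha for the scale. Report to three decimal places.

α = 0.841

Standardized α = k·r̄ / (1 + (k−1)·r̄) = 9 × 0.371 / (1 + 8 × 0.371)
  = 3.3390 / 3.9680 = 0.841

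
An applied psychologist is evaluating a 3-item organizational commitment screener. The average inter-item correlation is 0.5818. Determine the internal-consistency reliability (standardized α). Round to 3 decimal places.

Standardized α = k·r̄ / (1 + (k−1)·r̄) = 3 × 0.5818 / (1 + 2 × 0.5818)
  = 1.7454 / 2.1636 = 0.807

standardized α = 0.807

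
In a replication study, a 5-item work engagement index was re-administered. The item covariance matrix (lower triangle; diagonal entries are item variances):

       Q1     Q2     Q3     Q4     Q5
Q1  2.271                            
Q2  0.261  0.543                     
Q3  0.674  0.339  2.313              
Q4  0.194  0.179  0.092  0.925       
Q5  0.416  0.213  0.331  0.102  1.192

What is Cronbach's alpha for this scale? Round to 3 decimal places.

ΣVar(i) = 2.271 + 0.543 + 2.313 + 0.925 + 1.192 = 7.244
Sum of the distinct covariances = 2.801
σ²_T = 7.244 + 2 × 2.801 = 12.846
α = (k/(k−1))·(1 − ΣVar(i)/σ²_T) = (5/4)·(1 − 7.244/12.846) = 0.545

Cronbach's alpha = 0.545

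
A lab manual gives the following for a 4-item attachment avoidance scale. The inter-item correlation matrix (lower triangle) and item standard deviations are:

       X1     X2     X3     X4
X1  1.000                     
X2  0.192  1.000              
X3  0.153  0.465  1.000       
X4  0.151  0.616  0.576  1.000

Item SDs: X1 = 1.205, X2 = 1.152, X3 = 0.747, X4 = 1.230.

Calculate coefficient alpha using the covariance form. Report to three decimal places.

coefficient alpha = 0.667

Σσ²ᵢ = 1.205² + 1.152² + 0.747² + 1.230² = 4.8500
Covariances σ_ij = r_ij · s_i · s_j:
  σ(X1,X2) = 0.192 × 1.205 × 1.152 = 0.2665
  σ(X1,X3) = 0.153 × 1.205 × 0.747 = 0.1377
  σ(X1,X4) = 0.151 × 1.205 × 1.230 = 0.2238
  σ(X2,X3) = 0.465 × 1.152 × 0.747 = 0.4002
  σ(X2,X4) = 0.616 × 1.152 × 1.230 = 0.8728
  σ(X3,X4) = 0.576 × 0.747 × 1.230 = 0.5292
σ²_T = Σσ²ᵢ + 2·Σσ_ij = 4.8500 + 2 × 2.4302 = 9.7104
α = (4/3)·(1 − 4.8500/9.7104) = 0.667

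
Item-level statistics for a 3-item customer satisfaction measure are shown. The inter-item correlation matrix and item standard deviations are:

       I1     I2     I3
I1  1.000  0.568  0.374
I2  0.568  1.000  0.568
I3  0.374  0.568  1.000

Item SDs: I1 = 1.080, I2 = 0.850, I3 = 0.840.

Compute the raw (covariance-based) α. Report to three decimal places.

Σσ²ᵢ = 1.080² + 0.850² + 0.840² = 2.5945
Covariances σ_ij = r_ij · s_i · s_j:
  σ(I1,I2) = 0.568 × 1.080 × 0.850 = 0.5214
  σ(I1,I3) = 0.374 × 1.080 × 0.840 = 0.3393
  σ(I2,I3) = 0.568 × 0.850 × 0.840 = 0.4056
σ²_T = Σσ²ᵢ + 2·Σσ_ij = 2.5945 + 2 × 1.2663 = 5.1271
α = (3/2)·(1 − 2.5945/5.1271) = 0.741

α = 0.741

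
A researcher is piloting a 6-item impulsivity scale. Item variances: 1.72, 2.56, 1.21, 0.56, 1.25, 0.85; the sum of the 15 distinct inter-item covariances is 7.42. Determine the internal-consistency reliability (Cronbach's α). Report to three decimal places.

Cronbach's α = 0.775

Σσ²ᵢ = 1.72 + 2.56 + 1.21 + 0.56 + 1.25 + 0.85 = 8.15
Sum of distinct covariances = 7.42
Var(T) = Σσ²ᵢ + 2·Σcov = 8.15 + 2 × 7.42 = 22.99
α = (6/5)·(1 − 8.15/22.99) = 0.775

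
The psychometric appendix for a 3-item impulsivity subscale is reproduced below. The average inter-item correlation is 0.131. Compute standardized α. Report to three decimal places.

Standardized α = k·r̄ / (1 + (k−1)·r̄) = 3 × 0.131 / (1 + 2 × 0.131)
  = 0.3930 / 1.2620 = 0.311

α = 0.311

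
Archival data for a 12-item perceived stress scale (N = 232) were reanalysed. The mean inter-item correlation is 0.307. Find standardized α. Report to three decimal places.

α = 0.842

Standardized α = k·r̄ / (1 + (k−1)·r̄) = 12 × 0.307 / (1 + 11 × 0.307)
  = 3.6840 / 4.3770 = 0.842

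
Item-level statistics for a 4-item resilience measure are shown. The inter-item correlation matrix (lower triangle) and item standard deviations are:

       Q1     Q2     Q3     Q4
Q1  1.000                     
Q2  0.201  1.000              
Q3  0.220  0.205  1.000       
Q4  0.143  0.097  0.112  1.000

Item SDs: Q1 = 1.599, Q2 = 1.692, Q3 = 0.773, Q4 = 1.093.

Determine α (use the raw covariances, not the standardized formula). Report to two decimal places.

Σσ²ᵢ = 1.599² + 1.692² + 0.773² + 1.093² = 7.2118
Covariances σ_ij = r_ij · s_i · s_j:
  σ(Q1,Q2) = 0.201 × 1.599 × 1.692 = 0.5438
  σ(Q1,Q3) = 0.220 × 1.599 × 0.773 = 0.2719
  σ(Q1,Q4) = 0.143 × 1.599 × 1.093 = 0.2499
  σ(Q2,Q3) = 0.205 × 1.692 × 0.773 = 0.2681
  σ(Q2,Q4) = 0.097 × 1.692 × 1.093 = 0.1794
  σ(Q3,Q4) = 0.112 × 0.773 × 1.093 = 0.0946
σ²_T = Σσ²ᵢ + 2·Σσ_ij = 7.2118 + 2 × 1.6077 = 10.4272
α = (4/3)·(1 − 7.2118/10.4272) = 0.41

α = 0.41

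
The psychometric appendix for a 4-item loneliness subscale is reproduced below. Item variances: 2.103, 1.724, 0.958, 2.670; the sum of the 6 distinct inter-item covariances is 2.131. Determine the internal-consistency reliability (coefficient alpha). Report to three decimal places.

Σσᵢ² = 2.103 + 1.724 + 0.958 + 2.670 = 7.455
Sum of distinct covariances = 2.131
total variance = Σσᵢ² + 2·Σcov = 7.455 + 2 × 2.131 = 11.717
α = (4/3)·(1 − 7.455/11.717) = 0.485

α = 0.485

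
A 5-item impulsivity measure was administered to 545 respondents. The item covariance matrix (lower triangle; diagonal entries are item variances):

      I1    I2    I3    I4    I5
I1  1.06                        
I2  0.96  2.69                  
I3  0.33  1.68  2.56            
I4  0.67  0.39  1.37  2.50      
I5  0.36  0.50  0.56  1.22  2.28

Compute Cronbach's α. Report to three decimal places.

Cronbach's α = 0.740

sum of item variances = 1.06 + 2.69 + 2.56 + 2.50 + 2.28 = 11.09
Sum of the distinct covariances = 8.04
total variance = 11.09 + 2 × 8.04 = 27.17
α = (k/(k−1))·(1 − sum of item variances/total variance) = (5/4)·(1 − 11.09/27.17) = 0.740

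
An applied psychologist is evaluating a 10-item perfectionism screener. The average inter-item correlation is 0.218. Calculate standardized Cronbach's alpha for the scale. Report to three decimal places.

Standardized α = k·r̄ / (1 + (k−1)·r̄) = 10 × 0.218 / (1 + 9 × 0.218)
  = 2.1800 / 2.9620 = 0.736

standardized Cronbach's alpha = 0.736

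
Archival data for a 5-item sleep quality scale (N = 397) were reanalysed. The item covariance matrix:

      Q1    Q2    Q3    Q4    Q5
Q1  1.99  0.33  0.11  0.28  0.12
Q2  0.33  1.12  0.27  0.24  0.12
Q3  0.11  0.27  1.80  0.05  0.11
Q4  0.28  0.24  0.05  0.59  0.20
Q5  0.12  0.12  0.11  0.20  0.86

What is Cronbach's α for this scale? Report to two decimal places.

Cronbach's α = 0.46

Σσ²ᵢ = 1.99 + 1.12 + 1.80 + 0.59 + 0.86 = 6.36
Sum of off-diagonal covariances = 1.83
σ²_total = 6.36 + 2 × 1.83 = 10.02
α = (k/(k−1))·(1 − Σσ²ᵢ/σ²_total) = (5/4)·(1 − 6.36/10.02) = 0.46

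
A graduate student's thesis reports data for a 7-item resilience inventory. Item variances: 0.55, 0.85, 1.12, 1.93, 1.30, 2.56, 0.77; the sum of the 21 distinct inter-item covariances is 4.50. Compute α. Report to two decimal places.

Σσᵢ² = 0.55 + 0.85 + 1.12 + 1.93 + 1.30 + 2.56 + 0.77 = 9.08
Sum of distinct covariances = 4.50
σ²_T = Σσᵢ² + 2·Σcov = 9.08 + 2 × 4.50 = 18.08
α = (7/6)·(1 − 9.08/18.08) = 0.58

α = 0.58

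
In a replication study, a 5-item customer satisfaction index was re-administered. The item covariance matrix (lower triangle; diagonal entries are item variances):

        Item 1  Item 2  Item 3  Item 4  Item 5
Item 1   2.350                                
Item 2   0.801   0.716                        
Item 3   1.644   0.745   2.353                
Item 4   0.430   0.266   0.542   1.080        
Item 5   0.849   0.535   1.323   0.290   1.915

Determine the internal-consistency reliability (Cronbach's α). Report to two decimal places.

sum of item variances = 2.350 + 0.716 + 2.353 + 1.080 + 1.915 = 8.414
Sum of off-diagonal covariances = 7.425
Var(T) = 8.414 + 2 × 7.425 = 23.264
α = (k/(k−1))·(1 − sum of item variances/Var(T)) = (5/4)·(1 − 8.414/23.264) = 0.80

Cronbach's α = 0.80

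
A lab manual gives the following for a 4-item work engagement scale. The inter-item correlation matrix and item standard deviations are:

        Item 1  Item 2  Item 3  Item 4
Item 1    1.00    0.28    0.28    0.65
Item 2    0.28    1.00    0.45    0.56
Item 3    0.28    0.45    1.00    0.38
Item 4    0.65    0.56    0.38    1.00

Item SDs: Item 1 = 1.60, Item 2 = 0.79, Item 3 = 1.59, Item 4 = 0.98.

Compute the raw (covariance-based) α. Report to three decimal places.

Σσ²ᵢ = 1.60² + 0.79² + 1.59² + 0.98² = 6.6726
Covariances σ_ij = r_ij · s_i · s_j:
  σ(Item 1,Item 2) = 0.28 × 1.60 × 0.79 = 0.3539
  σ(Item 1,Item 3) = 0.28 × 1.60 × 1.59 = 0.7123
  σ(Item 1,Item 4) = 0.65 × 1.60 × 0.98 = 1.0192
  σ(Item 2,Item 3) = 0.45 × 0.79 × 1.59 = 0.5652
  σ(Item 2,Item 4) = 0.56 × 0.79 × 0.98 = 0.4336
  σ(Item 3,Item 4) = 0.38 × 1.59 × 0.98 = 0.5921
σ²_T = Σσ²ᵢ + 2·Σσ_ij = 6.6726 + 2 × 3.6763 = 14.0252
α = (4/3)·(1 − 6.6726/14.0252) = 0.699

α = 0.699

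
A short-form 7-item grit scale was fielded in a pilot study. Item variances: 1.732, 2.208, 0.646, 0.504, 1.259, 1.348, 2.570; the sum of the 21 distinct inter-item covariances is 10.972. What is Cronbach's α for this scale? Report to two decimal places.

sum of item variances = 1.732 + 2.208 + 0.646 + 0.504 + 1.259 + 1.348 + 2.570 = 10.267
Sum of distinct covariances = 10.972
σ²_total = sum of item variances + 2·Σcov = 10.267 + 2 × 10.972 = 32.211
α = (7/6)·(1 − 10.267/32.211) = 0.79

α = 0.79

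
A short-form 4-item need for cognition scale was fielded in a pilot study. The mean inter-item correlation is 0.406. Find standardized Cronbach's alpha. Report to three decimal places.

α = 0.732

Standardized α = k·r̄ / (1 + (k−1)·r̄) = 4 × 0.406 / (1 + 3 × 0.406)
  = 1.6240 / 2.2180 = 0.732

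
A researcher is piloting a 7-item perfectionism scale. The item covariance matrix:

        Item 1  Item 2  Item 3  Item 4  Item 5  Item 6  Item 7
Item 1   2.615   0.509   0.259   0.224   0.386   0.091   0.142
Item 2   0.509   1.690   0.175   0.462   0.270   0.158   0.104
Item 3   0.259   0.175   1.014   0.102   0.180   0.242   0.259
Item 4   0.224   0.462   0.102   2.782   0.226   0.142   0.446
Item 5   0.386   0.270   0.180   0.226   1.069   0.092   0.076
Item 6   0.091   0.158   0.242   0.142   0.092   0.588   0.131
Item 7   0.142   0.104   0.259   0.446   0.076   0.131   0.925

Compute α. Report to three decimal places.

ΣVar(i) = 2.615 + 1.690 + 1.014 + 2.782 + 1.069 + 0.588 + 0.925 = 10.683
Sum of off-diagonal covariances = 4.676
Var(T) = 10.683 + 2 × 4.676 = 20.035
α = (k/(k−1))·(1 − ΣVar(i)/Var(T)) = (7/6)·(1 − 10.683/20.035) = 0.545

α = 0.545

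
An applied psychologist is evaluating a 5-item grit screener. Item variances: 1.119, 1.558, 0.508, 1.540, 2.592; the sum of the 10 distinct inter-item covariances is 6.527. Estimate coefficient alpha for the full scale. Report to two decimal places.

coefficient alpha = 0.80

ΣVar(i) = 1.119 + 1.558 + 0.508 + 1.540 + 2.592 = 7.317
Sum of distinct covariances = 6.527
σ²_T = ΣVar(i) + 2·Σcov = 7.317 + 2 × 6.527 = 20.371
α = (5/4)·(1 − 7.317/20.371) = 0.80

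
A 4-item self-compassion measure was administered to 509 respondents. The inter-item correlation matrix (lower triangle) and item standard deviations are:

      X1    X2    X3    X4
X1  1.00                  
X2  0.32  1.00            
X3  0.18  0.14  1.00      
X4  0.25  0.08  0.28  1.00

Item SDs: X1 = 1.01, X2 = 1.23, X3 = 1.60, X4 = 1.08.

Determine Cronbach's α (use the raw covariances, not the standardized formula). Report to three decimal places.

Σσ²ᵢ = 1.01² + 1.23² + 1.60² + 1.08² = 6.2594
Covariances σ_ij = r_ij · s_i · s_j:
  σ(X1,X2) = 0.32 × 1.01 × 1.23 = 0.3975
  σ(X1,X3) = 0.18 × 1.01 × 1.60 = 0.2909
  σ(X1,X4) = 0.25 × 1.01 × 1.08 = 0.2727
  σ(X2,X3) = 0.14 × 1.23 × 1.60 = 0.2755
  σ(X2,X4) = 0.08 × 1.23 × 1.08 = 0.1063
  σ(X3,X4) = 0.28 × 1.60 × 1.08 = 0.4838
σ²_T = Σσ²ᵢ + 2·Σσ_ij = 6.2594 + 2 × 1.8267 = 9.9128
α = (4/3)·(1 − 6.2594/9.9128) = 0.491

Cronbach's α = 0.491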